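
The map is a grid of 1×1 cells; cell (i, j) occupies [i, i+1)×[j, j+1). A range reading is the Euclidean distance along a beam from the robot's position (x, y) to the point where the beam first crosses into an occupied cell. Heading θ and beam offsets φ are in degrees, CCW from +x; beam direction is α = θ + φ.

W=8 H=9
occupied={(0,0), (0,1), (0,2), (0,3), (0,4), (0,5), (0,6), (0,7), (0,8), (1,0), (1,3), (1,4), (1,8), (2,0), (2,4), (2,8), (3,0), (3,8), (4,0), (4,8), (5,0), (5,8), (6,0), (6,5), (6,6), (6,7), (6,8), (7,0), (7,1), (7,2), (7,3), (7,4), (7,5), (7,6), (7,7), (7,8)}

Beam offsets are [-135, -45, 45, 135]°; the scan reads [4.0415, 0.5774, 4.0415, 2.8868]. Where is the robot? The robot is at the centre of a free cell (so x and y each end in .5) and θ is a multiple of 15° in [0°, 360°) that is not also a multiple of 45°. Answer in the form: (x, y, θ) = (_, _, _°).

(x, y, θ) = (3.5, 4.5, 255°)

Enumerate (i+0.5, j+0.5, θ) over the 36 free cells and 16 admissible headings. For each, cast all 4 beams and compare to the given ranges.
  (2.5, 6.5, 150°): beam 1 = 3.6235 ≠ 4.0415 ✗
  (1.5, 6.5, 285°): beam 1 = 0.5774 ≠ 4.0415 ✗
  (4.5, 1.5, 105°): beam 1 = 1.0000 ≠ 4.0415 ✗
  (5.5, 3.5, 300°): beam 1 = 2.5882 ≠ 4.0415 ✗
  …
  (3.5, 4.5, 255°): r_1=4.0415, r_2=0.5774, r_3=4.0415, r_4=2.8868 — all match ✓
Unique over the lattice → pose = (3.5, 4.5, 255°).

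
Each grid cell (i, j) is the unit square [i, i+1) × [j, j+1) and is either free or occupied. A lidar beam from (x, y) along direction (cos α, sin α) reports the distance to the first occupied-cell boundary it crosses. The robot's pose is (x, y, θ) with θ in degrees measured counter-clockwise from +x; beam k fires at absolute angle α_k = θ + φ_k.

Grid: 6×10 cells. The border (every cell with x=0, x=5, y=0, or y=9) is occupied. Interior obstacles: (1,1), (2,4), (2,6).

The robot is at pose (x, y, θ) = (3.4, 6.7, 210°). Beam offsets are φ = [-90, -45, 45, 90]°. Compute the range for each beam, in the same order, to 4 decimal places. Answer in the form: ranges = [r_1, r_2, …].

beam 1: φ=-90°, α=120°
  d=(-0.5000,0.8660)  start (3,6)  tX=0.8000 tY=0.3464  stride 1/|dx|=2.0000 1/|dy|=1.1547
    cross y-line → (3,7), t=0.3464
    cross x-line → (2,7), t=0.8000
    cross y-line → (2,8), t=1.5011
    cross y-line → (2,9), t=2.6558 (wall)
  → r_1 = 2.6558
beam 2: φ=-45°, α=165°
  d=(-0.9659,0.2588)  start (3,6)  tX=0.4141 tY=1.1591  stride 1/|dx|=1.0353 1/|dy|=3.8637
    cross x-line → (2,6), t=0.4141 (wall)
  → r_2 = 0.4141
beam 3: φ=45°, α=255°
  d=(-0.2588,-0.9659)  start (3,6)  tX=1.5455 tY=0.7247  stride 1/|dx|=3.8637 1/|dy|=1.0353
    cross y-line → (3,5), t=0.7247
    cross x-line → (2,5), t=1.5455
    cross y-line → (2,4), t=1.7600 (wall)
  → r_3 = 1.7600
beam 4: φ=90°, α=300°
  d=(0.5000,-0.8660)  start (3,6)  tX=1.2000 tY=0.8083  stride 1/|dx|=2.0000 1/|dy|=1.1547
    cross y-line → (3,5), t=0.8083
    cross x-line → (4,5), t=1.2000
    cross y-line → (4,4), t=1.9630
    cross y-line → (4,3), t=3.1177
    cross x-line → (5,3), t=3.2000 (wall)
  → r_4 = 3.2000

ranges = [2.6558, 0.4141, 1.7600, 3.2000]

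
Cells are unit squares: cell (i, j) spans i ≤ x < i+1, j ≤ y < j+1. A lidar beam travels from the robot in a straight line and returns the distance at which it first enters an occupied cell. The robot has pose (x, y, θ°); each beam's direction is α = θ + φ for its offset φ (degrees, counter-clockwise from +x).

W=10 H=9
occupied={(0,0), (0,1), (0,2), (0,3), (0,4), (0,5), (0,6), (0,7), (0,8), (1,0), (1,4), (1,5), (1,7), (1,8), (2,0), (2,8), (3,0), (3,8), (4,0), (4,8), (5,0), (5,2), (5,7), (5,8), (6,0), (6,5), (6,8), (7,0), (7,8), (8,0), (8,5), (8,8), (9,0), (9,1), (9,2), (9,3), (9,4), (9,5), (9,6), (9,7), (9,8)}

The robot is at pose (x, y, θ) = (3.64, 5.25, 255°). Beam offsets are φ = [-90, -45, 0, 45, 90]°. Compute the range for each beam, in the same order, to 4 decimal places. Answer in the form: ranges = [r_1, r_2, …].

beam 1: φ=-90°, α=165°
  dir = (cos 165°, sin 165°) = (-0.9659, 0.2588); from cell (3,5)
  next x-line at t=0.6626, next y-line at t=2.8978; Δt_x=1.0353, Δt_y=3.8637
    x: enter (2,5) at t=0.6626
    x: enter (1,5) at t=1.6979 ← occupied
  → r_1 = 1.6979
beam 2: φ=-45°, α=210°
  dir = (cos 210°, sin 210°) = (-0.8660, -0.5000); from cell (3,5)
  next x-line at t=0.7390, next y-line at t=0.5000; Δt_x=1.1547, Δt_y=2.0000
    y: enter (3,4) at t=0.5000
    x: enter (2,4) at t=0.7390
    x: enter (1,4) at t=1.8937 ← occupied
  → r_2 = 1.8937
beam 3: φ=0°, α=255°
  dir = (cos 255°, sin 255°) = (-0.2588, -0.9659); from cell (3,5)
  next x-line at t=2.4728, next y-line at t=0.2588; Δt_x=3.8637, Δt_y=1.0353
    y: enter (3,4) at t=0.2588
    y: enter (3,3) at t=1.2941
    y: enter (3,2) at t=2.3294
    x: enter (2,2) at t=2.4728
    y: enter (2,1) at t=3.3646
    y: enter (2,0) at t=4.3999 ← occupied
  → r_3 = 4.3999
beam 4: φ=45°, α=300°
  dir = (cos 300°, sin 300°) = (0.5000, -0.8660); from cell (3,5)
  next x-line at t=0.7200, next y-line at t=0.2887; Δt_x=2.0000, Δt_y=1.1547
    y: enter (3,4) at t=0.2887
    x: enter (4,4) at t=0.7200
    y: enter (4,3) at t=1.4434
    y: enter (4,2) at t=2.5981
    x: enter (5,2) at t=2.7200 ← occupied
  → r_4 = 2.7200
beam 5: φ=90°, α=345°
  dir = (cos 345°, sin 345°) = (0.9659, -0.2588); from cell (3,5)
  next x-line at t=0.3727, next y-line at t=0.9659; Δt_x=1.0353, Δt_y=3.8637
    x: enter (4,5) at t=0.3727
    y: enter (4,4) at t=0.9659
    x: enter (5,4) at t=1.4080
    x: enter (6,4) at t=2.4433
    x: enter (7,4) at t=3.4785
    x: enter (8,4) at t=4.5138
    y: enter (8,3) at t=4.8296
    x: enter (9,3) at t=5.5491 ← occupied
  → r_5 = 5.5491

ranges = [1.6979, 1.8937, 4.3999, 2.7200, 5.5491]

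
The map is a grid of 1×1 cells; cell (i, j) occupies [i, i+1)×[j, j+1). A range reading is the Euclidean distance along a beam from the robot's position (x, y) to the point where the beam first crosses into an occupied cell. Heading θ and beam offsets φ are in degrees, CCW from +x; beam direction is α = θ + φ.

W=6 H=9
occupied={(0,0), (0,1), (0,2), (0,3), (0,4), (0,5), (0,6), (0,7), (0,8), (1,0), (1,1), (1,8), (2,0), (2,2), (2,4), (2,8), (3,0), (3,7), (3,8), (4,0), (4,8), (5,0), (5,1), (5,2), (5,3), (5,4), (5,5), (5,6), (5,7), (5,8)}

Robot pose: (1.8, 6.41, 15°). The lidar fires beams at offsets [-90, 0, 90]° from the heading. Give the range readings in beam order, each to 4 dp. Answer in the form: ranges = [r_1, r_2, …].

beam 1: φ=-90°, α=285°
  direction (0.2588, -0.9659); cell (1,6); t to first gridline: x 0.7727, y 0.4245 (then +3.8637 / +1.0353)
    (1,5) via y @ 0.4245
    (2,5) via x @ 0.7727
    (2,4) via y @ 1.4597  # hit
  → r_1 = 1.4597
beam 2: φ=0°, α=15°
  direction (0.9659, 0.2588); cell (1,6); t to first gridline: x 0.2071, y 2.2796 (then +1.0353 / +3.8637)
    (2,6) via x @ 0.2071
    (3,6) via x @ 1.2423
    (4,6) via x @ 2.2776
    (4,7) via y @ 2.2796
    (5,7) via x @ 3.3129  # hit
  → r_2 = 3.3129
beam 3: φ=90°, α=105°
  direction (-0.2588, 0.9659); cell (1,6); t to first gridline: x 3.0910, y 0.6108 (then +3.8637 / +1.0353)
    (1,7) via y @ 0.6108
    (1,8) via y @ 1.6461  # hit
  → r_3 = 1.6461

ranges = [1.4597, 3.3129, 1.6461]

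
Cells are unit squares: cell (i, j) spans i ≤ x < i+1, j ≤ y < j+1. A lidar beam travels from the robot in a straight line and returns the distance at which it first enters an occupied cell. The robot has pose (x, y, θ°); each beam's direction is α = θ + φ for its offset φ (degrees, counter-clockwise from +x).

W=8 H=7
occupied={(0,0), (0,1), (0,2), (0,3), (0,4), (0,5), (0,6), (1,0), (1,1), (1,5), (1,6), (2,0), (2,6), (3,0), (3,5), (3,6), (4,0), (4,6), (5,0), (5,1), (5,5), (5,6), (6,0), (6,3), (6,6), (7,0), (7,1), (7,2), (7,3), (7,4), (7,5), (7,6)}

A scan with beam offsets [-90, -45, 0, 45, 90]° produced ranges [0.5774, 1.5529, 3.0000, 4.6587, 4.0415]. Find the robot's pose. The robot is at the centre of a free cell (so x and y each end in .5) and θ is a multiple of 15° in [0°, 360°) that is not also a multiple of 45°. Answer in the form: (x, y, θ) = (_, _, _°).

(x, y, θ) = (3.5, 1.5, 30°)

Enumerate (i+0.5, j+0.5, θ) over the 24 free cells and 16 admissible headings. For each, cast all 5 beams and compare to the given ranges.
  (3.5, 4.5, 195°): beam 1 = 0.5176 ≠ 0.5774 ✗
  (4.5, 3.5, 75°): beam 1 = 1.5529 ≠ 0.5774 ✗
  (2.5, 2.5, 165°): beam 1 = 2.5882 ≠ 0.5774 ✗
  (2.5, 4.5, 240°): beam 1 = 1.0000 ≠ 0.5774 ✗
  (6.5, 4.5, 210°): beam 1 = 1.0000 ≠ 0.5774 ✗
  …
  (3.5, 1.5, 30°): r_1=0.5774, r_2=1.5529, r_3=3.0000, r_4=4.6587, r_5=4.0415 — all match ✓
No second candidate reproduces the full scan.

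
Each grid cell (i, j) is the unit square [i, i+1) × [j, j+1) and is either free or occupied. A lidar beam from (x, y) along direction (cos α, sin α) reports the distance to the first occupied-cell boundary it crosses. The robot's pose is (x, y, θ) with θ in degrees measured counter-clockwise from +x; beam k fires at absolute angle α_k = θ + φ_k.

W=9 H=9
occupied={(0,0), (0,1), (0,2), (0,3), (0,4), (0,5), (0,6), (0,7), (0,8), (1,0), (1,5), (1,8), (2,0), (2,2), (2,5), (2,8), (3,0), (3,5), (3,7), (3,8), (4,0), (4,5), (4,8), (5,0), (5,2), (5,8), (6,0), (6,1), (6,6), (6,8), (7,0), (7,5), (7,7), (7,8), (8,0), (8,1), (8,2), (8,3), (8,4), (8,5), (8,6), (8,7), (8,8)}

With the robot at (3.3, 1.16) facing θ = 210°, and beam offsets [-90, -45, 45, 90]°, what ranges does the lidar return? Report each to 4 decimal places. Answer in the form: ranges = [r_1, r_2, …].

beam 1: φ=-90°, α=120°
  cosα=-0.5000 sinα=0.8660 | (3,1) | tMaxX 0.6000 tMaxY 0.9699 | tΔX 2.0000 tΔY 1.1547
    t=0.6000 [x] (2,1)
    t=0.9699 [y] (2,2) — stop
  → r_1 = 0.9699
beam 2: φ=-45°, α=165°
  cosα=-0.9659 sinα=0.2588 | (3,1) | tMaxX 0.3106 tMaxY 3.2455 | tΔX 1.0353 tΔY 3.8637
    t=0.3106 [x] (2,1)
    t=1.3459 [x] (1,1)
    t=2.3811 [x] (0,1) — stop
  → r_2 = 2.3811
beam 3: φ=45°, α=255°
  cosα=-0.2588 sinα=-0.9659 | (3,1) | tMaxX 1.1591 tMaxY 0.1656 | tΔX 3.8637 tΔY 1.0353
    t=0.1656 [y] (3,0) — stop
  → r_3 = 0.1656
beam 4: φ=90°, α=300°
  cosα=0.5000 sinα=-0.8660 | (3,1) | tMaxX 1.4000 tMaxY 0.1848 | tΔX 2.0000 tΔY 1.1547
    t=0.1848 [y] (3,0) — stop
  → r_4 = 0.1848

ranges = [0.9699, 2.3811, 0.1656, 0.1848]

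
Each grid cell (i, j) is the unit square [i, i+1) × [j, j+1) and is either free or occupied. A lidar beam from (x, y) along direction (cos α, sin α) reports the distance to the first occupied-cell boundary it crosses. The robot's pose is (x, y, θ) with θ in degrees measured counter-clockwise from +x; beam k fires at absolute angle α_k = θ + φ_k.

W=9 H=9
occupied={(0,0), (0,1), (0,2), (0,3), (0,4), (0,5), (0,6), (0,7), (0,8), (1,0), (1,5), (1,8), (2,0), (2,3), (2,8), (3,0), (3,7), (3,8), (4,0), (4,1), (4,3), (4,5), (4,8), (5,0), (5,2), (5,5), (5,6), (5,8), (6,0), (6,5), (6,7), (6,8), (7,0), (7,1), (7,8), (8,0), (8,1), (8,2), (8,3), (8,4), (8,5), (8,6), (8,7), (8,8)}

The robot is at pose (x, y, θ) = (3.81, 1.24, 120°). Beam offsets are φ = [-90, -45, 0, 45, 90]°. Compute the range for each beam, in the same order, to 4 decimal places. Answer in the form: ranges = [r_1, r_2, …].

ranges = [0.2194, 0.7341, 2.0323, 2.9091, 0.4800]

beam 1: φ=-90°, α=30°
  dir = (cos 30°, sin 30°) = (0.8660, 0.5000); from cell (3,1)
  next x-line at t=0.2194, next y-line at t=1.5200; Δt_x=1.1547, Δt_y=2.0000
    x: enter (4,1) at t=0.2194 ← occupied
  → r_1 = 0.2194
beam 2: φ=-45°, α=75°
  dir = (cos 75°, sin 75°) = (0.2588, 0.9659); from cell (3,1)
  next x-line at t=0.7341, next y-line at t=0.7868; Δt_x=3.8637, Δt_y=1.0353
    x: enter (4,1) at t=0.7341 ← occupied
  → r_2 = 0.7341
beam 3: φ=0°, α=120°
  dir = (cos 120°, sin 120°) = (-0.5000, 0.8660); from cell (3,1)
  next x-line at t=1.6200, next y-line at t=0.8776; Δt_x=2.0000, Δt_y=1.1547
    y: enter (3,2) at t=0.8776
    x: enter (2,2) at t=1.6200
    y: enter (2,3) at t=2.0323 ← occupied
  → r_3 = 2.0323
beam 4: φ=45°, α=165°
  dir = (cos 165°, sin 165°) = (-0.9659, 0.2588); from cell (3,1)
  next x-line at t=0.8386, next y-line at t=2.9364; Δt_x=1.0353, Δt_y=3.8637
    x: enter (2,1) at t=0.8386
    x: enter (1,1) at t=1.8738
    x: enter (0,1) at t=2.9091 ← occupied
  → r_4 = 2.9091
beam 5: φ=90°, α=210°
  dir = (cos 210°, sin 210°) = (-0.8660, -0.5000); from cell (3,1)
  next x-line at t=0.9353, next y-line at t=0.4800; Δt_x=1.1547, Δt_y=2.0000
    y: enter (3,0) at t=0.4800 ← occupied
  → r_5 = 0.4800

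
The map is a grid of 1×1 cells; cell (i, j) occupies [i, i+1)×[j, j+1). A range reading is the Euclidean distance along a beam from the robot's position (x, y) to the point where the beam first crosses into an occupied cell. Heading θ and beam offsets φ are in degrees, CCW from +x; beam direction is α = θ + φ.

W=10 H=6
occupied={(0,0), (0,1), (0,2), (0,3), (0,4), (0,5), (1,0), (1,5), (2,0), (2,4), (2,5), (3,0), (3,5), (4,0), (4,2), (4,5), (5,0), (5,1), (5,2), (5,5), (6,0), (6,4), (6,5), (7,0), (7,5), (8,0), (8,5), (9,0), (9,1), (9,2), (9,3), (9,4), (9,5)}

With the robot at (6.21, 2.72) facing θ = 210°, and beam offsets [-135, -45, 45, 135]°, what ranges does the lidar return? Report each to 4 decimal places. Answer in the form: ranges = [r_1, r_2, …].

ranges = [1.3252, 0.2174, 0.8114, 2.8884]

beam 1: φ=-135°, α=75°
  cosα=0.2588 sinα=0.9659 | (6,2) | tMaxX 3.0523 tMaxY 0.2899 | tΔX 3.8637 tΔY 1.0353
    t=0.2899 [y] (6,3)
    t=1.3252 [y] (6,4) — stop
  → r_1 = 1.3252
beam 2: φ=-45°, α=165°
  cosα=-0.9659 sinα=0.2588 | (6,2) | tMaxX 0.2174 tMaxY 1.0818 | tΔX 1.0353 tΔY 3.8637
    t=0.2174 [x] (5,2) — stop
  → r_2 = 0.2174
beam 3: φ=45°, α=255°
  cosα=-0.2588 sinα=-0.9659 | (6,2) | tMaxX 0.8114 tMaxY 0.7454 | tΔX 3.8637 tΔY 1.0353
    t=0.7454 [y] (6,1)
    t=0.8114 [x] (5,1) — stop
  → r_3 = 0.8114
beam 4: φ=135°, α=345°
  cosα=0.9659 sinα=-0.2588 | (6,2) | tMaxX 0.8179 tMaxY 2.7819 | tΔX 1.0353 tΔY 3.8637
    t=0.8179 [x] (7,2)
    t=1.8531 [x] (8,2)
    t=2.7819 [y] (8,1)
    t=2.8884 [x] (9,1) — stop
  → r_4 = 2.8884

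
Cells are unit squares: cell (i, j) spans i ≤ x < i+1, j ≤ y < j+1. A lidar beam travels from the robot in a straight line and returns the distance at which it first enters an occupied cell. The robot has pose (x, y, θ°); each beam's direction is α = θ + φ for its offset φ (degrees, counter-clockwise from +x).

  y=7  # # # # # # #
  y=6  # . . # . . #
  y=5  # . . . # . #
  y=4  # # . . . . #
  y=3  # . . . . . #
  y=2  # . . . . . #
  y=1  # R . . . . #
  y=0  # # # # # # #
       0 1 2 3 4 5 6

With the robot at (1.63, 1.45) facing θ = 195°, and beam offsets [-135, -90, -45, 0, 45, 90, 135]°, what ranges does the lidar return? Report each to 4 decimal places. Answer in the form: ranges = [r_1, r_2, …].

beam 1: φ=-135°, α=60°
  d=(0.5000,0.8660)  start (1,1)  tX=0.7400 tY=0.6351  stride 1/|dx|=2.0000 1/|dy|=1.1547
    cross y-line → (1,2), t=0.6351
    cross x-line → (2,2), t=0.7400
    cross y-line → (2,3), t=1.7898
    cross x-line → (3,3), t=2.7400
    cross y-line → (3,4), t=2.9445
    cross y-line → (3,5), t=4.0992
    cross x-line → (4,5), t=4.7400 (wall)
  → r_1 = 4.7400
beam 2: φ=-90°, α=105°
  d=(-0.2588,0.9659)  start (1,1)  tX=2.4341 tY=0.5694  stride 1/|dx|=3.8637 1/|dy|=1.0353
    cross y-line → (1,2), t=0.5694
    cross y-line → (1,3), t=1.6047
    cross x-line → (0,3), t=2.4341 (wall)
  → r_2 = 2.4341
beam 3: φ=-45°, α=150°
  d=(-0.8660,0.5000)  start (1,1)  tX=0.7275 tY=1.1000  stride 1/|dx|=1.1547 1/|dy|=2.0000
    cross x-line → (0,1), t=0.7275 (wall)
  → r_3 = 0.7275
beam 4: φ=0°, α=195°
  d=(-0.9659,-0.2588)  start (1,1)  tX=0.6522 tY=1.7387  stride 1/|dx|=1.0353 1/|dy|=3.8637
    cross x-line → (0,1), t=0.6522 (wall)
  → r_4 = 0.6522
beam 5: φ=45°, α=240°
  d=(-0.5000,-0.8660)  start (1,1)  tX=1.2600 tY=0.5196  stride 1/|dx|=2.0000 1/|dy|=1.1547
    cross y-line → (1,0), t=0.5196 (wall)
  → r_5 = 0.5196
beam 6: φ=90°, α=285°
  d=(0.2588,-0.9659)  start (1,1)  tX=1.4296 tY=0.4659  stride 1/|dx|=3.8637 1/|dy|=1.0353
    cross y-line → (1,0), t=0.4659 (wall)
  → r_6 = 0.4659
beam 7: φ=135°, α=330°
  d=(0.8660,-0.5000)  start (1,1)  tX=0.4272 tY=0.9000  stride 1/|dx|=1.1547 1/|dy|=2.0000
    cross x-line → (2,1), t=0.4272
    cross y-line → (2,0), t=0.9000 (wall)
  → r_7 = 0.9000

ranges = [4.7400, 2.4341, 0.7275, 0.6522, 0.5196, 0.4659, 0.9000]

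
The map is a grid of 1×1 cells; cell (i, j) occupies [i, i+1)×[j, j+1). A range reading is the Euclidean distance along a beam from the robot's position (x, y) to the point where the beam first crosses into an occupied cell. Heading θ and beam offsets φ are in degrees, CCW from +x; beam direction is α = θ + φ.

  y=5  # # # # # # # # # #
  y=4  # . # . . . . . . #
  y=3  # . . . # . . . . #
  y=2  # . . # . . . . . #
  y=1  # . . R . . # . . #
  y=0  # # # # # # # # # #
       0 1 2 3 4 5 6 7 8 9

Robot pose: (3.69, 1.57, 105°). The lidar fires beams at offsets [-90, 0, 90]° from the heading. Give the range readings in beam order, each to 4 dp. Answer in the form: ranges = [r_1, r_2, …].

ranges = [5.4973, 0.4452, 2.2023]

beam 1: φ=-90°, α=15°
  dir = (cos 15°, sin 15°) = (0.9659, 0.2588); from cell (3,1)
  next x-line at t=0.3209, next y-line at t=1.6614; Δt_x=1.0353, Δt_y=3.8637
    x: enter (4,1) at t=0.3209
    x: enter (5,1) at t=1.3562
    y: enter (5,2) at t=1.6614
    x: enter (6,2) at t=2.3915
    x: enter (7,2) at t=3.4268
    x: enter (8,2) at t=4.4620
    x: enter (9,2) at t=5.4973 ← occupied
  → r_1 = 5.4973
beam 2: φ=0°, α=105°
  dir = (cos 105°, sin 105°) = (-0.2588, 0.9659); from cell (3,1)
  next x-line at t=2.6660, next y-line at t=0.4452; Δt_x=3.8637, Δt_y=1.0353
    y: enter (3,2) at t=0.4452 ← occupied
  → r_2 = 0.4452
beam 3: φ=90°, α=195°
  dir = (cos 195°, sin 195°) = (-0.9659, -0.2588); from cell (3,1)
  next x-line at t=0.7143, next y-line at t=2.2023; Δt_x=1.0353, Δt_y=3.8637
    x: enter (2,1) at t=0.7143
    x: enter (1,1) at t=1.7496
    y: enter (1,0) at t=2.2023 ← occupied
  → r_3 = 2.2023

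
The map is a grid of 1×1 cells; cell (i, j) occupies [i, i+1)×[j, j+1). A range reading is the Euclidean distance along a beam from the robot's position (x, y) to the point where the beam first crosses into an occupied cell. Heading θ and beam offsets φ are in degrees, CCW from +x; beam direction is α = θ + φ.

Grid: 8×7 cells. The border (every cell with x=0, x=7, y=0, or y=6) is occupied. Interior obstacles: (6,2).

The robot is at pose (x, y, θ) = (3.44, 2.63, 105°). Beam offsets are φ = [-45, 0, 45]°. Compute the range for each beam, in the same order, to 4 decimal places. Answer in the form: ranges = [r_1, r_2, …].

ranges = [3.8913, 3.4889, 2.8175]

beam 1: φ=-45°, α=60°
  dir = (cos 60°, sin 60°) = (0.5000, 0.8660); from cell (3,2)
  next x-line at t=1.1200, next y-line at t=0.4272; Δt_x=2.0000, Δt_y=1.1547
    y: enter (3,3) at t=0.4272
    x: enter (4,3) at t=1.1200
    y: enter (4,4) at t=1.5819
    y: enter (4,5) at t=2.7366
    x: enter (5,5) at t=3.1200
    y: enter (5,6) at t=3.8913 ← occupied
  → r_1 = 3.8913
beam 2: φ=0°, α=105°
  dir = (cos 105°, sin 105°) = (-0.2588, 0.9659); from cell (3,2)
  next x-line at t=1.7000, next y-line at t=0.3831; Δt_x=3.8637, Δt_y=1.0353
    y: enter (3,3) at t=0.3831
    y: enter (3,4) at t=1.4183
    x: enter (2,4) at t=1.7000
    y: enter (2,5) at t=2.4536
    y: enter (2,6) at t=3.4889 ← occupied
  → r_2 = 3.4889
beam 3: φ=45°, α=150°
  dir = (cos 150°, sin 150°) = (-0.8660, 0.5000); from cell (3,2)
  next x-line at t=0.5081, next y-line at t=0.7400; Δt_x=1.1547, Δt_y=2.0000
    x: enter (2,2) at t=0.5081
    y: enter (2,3) at t=0.7400
    x: enter (1,3) at t=1.6628
    y: enter (1,4) at t=2.7400
    x: enter (0,4) at t=2.8175 ← occupied
  → r_3 = 2.8175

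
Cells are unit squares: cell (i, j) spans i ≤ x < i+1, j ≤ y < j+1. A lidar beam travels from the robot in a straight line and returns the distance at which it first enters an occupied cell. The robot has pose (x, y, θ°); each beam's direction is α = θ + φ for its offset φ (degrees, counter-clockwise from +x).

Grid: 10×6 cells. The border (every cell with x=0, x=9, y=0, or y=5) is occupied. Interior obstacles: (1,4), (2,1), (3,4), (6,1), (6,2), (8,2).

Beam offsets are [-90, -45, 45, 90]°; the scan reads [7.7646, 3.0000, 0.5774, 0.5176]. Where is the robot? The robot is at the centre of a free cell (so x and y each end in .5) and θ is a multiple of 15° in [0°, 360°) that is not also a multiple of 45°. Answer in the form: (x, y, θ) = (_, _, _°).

(x, y, θ) = (8.5, 4.5, 285°)

Enumerate (i+0.5, j+0.5, θ) over the 26 free cells and 16 admissible headings. For each, cast all 4 beams and compare to the given ranges.
  (4.5, 3.5, 30°): beam 1 = 2.8868 ≠ 7.7646 ✗
  (5.5, 1.5, 240°): beam 1 = 5.0000 ≠ 7.7646 ✗
  (7.5, 4.5, 150°): beam 1 = 0.5774 ≠ 7.7646 ✗
  (7.5, 4.5, 30°): beam 1 = 1.7321 ≠ 7.7646 ✗
  …
  (8.5, 4.5, 285°): r_1=7.7646, r_2=3.0000, r_3=0.5774, r_4=0.5176 — all match ✓
Only this pose fits every beam.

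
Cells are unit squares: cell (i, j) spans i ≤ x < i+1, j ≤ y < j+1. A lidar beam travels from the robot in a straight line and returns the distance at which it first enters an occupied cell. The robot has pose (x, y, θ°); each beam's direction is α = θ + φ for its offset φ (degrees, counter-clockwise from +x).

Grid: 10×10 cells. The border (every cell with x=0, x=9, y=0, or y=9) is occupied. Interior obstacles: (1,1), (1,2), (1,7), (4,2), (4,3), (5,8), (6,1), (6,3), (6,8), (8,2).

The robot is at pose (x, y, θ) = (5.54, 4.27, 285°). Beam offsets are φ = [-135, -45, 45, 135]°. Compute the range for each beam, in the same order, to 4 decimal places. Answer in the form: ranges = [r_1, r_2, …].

beam 1: φ=-135°, α=150°
  d=(-0.8660,0.5000)  start (5,4)  tX=0.6235 tY=1.4600  stride 1/|dx|=1.1547 1/|dy|=2.0000
    cross x-line → (4,4), t=0.6235
    cross y-line → (4,5), t=1.4600
    cross x-line → (3,5), t=1.7782
    cross x-line → (2,5), t=2.9329
    cross y-line → (2,6), t=3.4600
    cross x-line → (1,6), t=4.0876
    cross x-line → (0,6), t=5.2423 (wall)
  → r_1 = 5.2423
beam 2: φ=-45°, α=240°
  d=(-0.5000,-0.8660)  start (5,4)  tX=1.0800 tY=0.3118  stride 1/|dx|=2.0000 1/|dy|=1.1547
    cross y-line → (5,3), t=0.3118
    cross x-line → (4,3), t=1.0800 (wall)
  → r_2 = 1.0800
beam 3: φ=45°, α=330°
  d=(0.8660,-0.5000)  start (5,4)  tX=0.5312 tY=0.5400  stride 1/|dx|=1.1547 1/|dy|=2.0000
    cross x-line → (6,4), t=0.5312
    cross y-line → (6,3), t=0.5400 (wall)
  → r_3 = 0.5400
beam 4: φ=135°, α=60°
  d=(0.5000,0.8660)  start (5,4)  tX=0.9200 tY=0.8429  stride 1/|dx|=2.0000 1/|dy|=1.1547
    cross y-line → (5,5), t=0.8429
    cross x-line → (6,5), t=0.9200
    cross y-line → (6,6), t=1.9976
    cross x-line → (7,6), t=2.9200
    cross y-line → (7,7), t=3.1523
    cross y-line → (7,8), t=4.3070
    cross x-line → (8,8), t=4.9200
    cross y-line → (8,9), t=5.4617 (wall)
  → r_4 = 5.4617

ranges = [5.2423, 1.0800, 0.5400, 5.4617]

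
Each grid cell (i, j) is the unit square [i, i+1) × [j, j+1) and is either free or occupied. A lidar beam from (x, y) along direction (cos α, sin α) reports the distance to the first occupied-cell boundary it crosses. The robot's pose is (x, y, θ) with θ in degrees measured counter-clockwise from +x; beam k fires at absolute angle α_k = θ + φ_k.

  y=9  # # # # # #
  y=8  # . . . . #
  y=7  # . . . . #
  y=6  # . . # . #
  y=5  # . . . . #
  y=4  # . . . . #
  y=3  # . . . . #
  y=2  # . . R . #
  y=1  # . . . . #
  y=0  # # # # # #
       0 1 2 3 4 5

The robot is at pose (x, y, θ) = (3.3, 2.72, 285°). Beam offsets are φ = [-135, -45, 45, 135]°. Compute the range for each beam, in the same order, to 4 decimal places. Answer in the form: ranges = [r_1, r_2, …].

beam 1: φ=-135°, α=150°
  cosα=-0.8660 sinα=0.5000 | (3,2) | tMaxX 0.3464 tMaxY 0.5600 | tΔX 1.1547 tΔY 2.0000
    t=0.3464 [x] (2,2)
    t=0.5600 [y] (2,3)
    t=1.5011 [x] (1,3)
    t=2.5600 [y] (1,4)
    t=2.6558 [x] (0,4) — stop
  → r_1 = 2.6558
beam 2: φ=-45°, α=240°
  cosα=-0.5000 sinα=-0.8660 | (3,2) | tMaxX 0.6000 tMaxY 0.8314 | tΔX 2.0000 tΔY 1.1547
    t=0.6000 [x] (2,2)
    t=0.8314 [y] (2,1)
    t=1.9861 [y] (2,0) — stop
  → r_2 = 1.9861
beam 3: φ=45°, α=330°
  cosα=0.8660 sinα=-0.5000 | (3,2) | tMaxX 0.8083 tMaxY 1.4400 | tΔX 1.1547 tΔY 2.0000
    t=0.8083 [x] (4,2)
    t=1.4400 [y] (4,1)
    t=1.9630 [x] (5,1) — stop
  → r_3 = 1.9630
beam 4: φ=135°, α=60°
  cosα=0.5000 sinα=0.8660 | (3,2) | tMaxX 1.4000 tMaxY 0.3233 | tΔX 2.0000 tΔY 1.1547
    t=0.3233 [y] (3,3)
    t=1.4000 [x] (4,3)
    t=1.4780 [y] (4,4)
    t=2.6327 [y] (4,5)
    t=3.4000 [x] (5,5) — stop
  → r_4 = 3.4000

ranges = [2.6558, 1.9861, 1.9630, 3.4000]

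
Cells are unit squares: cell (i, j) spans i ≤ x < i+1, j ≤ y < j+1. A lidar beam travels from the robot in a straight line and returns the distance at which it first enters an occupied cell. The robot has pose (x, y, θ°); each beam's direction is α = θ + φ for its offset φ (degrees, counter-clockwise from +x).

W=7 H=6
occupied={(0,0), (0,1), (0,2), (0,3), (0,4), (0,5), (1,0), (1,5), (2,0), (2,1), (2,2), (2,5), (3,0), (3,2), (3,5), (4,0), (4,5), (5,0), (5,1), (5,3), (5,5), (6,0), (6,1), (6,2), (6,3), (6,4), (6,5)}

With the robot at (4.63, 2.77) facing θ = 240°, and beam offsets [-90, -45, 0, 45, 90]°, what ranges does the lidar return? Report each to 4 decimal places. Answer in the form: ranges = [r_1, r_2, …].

ranges = [4.1916, 0.6522, 2.0438, 1.4296, 1.5400]

beam 1: φ=-90°, α=150°
  d=(-0.8660,0.5000)  start (4,2)  tX=0.7275 tY=0.4600  stride 1/|dx|=1.1547 1/|dy|=2.0000
    cross y-line → (4,3), t=0.4600
    cross x-line → (3,3), t=0.7275
    cross x-line → (2,3), t=1.8822
    cross y-line → (2,4), t=2.4600
    cross x-line → (1,4), t=3.0369
    cross x-line → (0,4), t=4.1916 (wall)
  → r_1 = 4.1916
beam 2: φ=-45°, α=195°
  d=(-0.9659,-0.2588)  start (4,2)  tX=0.6522 tY=2.9751  stride 1/|dx|=1.0353 1/|dy|=3.8637
    cross x-line → (3,2), t=0.6522 (wall)
  → r_2 = 0.6522
beam 3: φ=0°, α=240°
  d=(-0.5000,-0.8660)  start (4,2)  tX=1.2600 tY=0.8891  stride 1/|dx|=2.0000 1/|dy|=1.1547
    cross y-line → (4,1), t=0.8891
    cross x-line → (3,1), t=1.2600
    cross y-line → (3,0), t=2.0438 (wall)
  → r_3 = 2.0438
beam 4: φ=45°, α=285°
  d=(0.2588,-0.9659)  start (4,2)  tX=1.4296 tY=0.7972  stride 1/|dx|=3.8637 1/|dy|=1.0353
    cross y-line → (4,1), t=0.7972
    cross x-line → (5,1), t=1.4296 (wall)
  → r_4 = 1.4296
beam 5: φ=90°, α=330°
  d=(0.8660,-0.5000)  start (4,2)  tX=0.4272 tY=1.5400  stride 1/|dx|=1.1547 1/|dy|=2.0000
    cross x-line → (5,2), t=0.4272
    cross y-line → (5,1), t=1.5400 (wall)
  → r_5 = 1.5400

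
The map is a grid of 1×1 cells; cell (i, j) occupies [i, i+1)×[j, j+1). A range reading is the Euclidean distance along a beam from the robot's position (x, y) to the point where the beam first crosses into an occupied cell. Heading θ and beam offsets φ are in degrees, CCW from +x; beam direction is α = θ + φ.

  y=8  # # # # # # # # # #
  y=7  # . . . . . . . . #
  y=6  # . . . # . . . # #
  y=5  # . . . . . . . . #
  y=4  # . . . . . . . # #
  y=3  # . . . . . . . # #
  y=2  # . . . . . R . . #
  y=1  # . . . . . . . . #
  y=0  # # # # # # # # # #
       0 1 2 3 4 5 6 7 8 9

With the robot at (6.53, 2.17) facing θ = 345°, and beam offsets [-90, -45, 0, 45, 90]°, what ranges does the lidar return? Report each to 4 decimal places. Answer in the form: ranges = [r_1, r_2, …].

ranges = [1.2113, 1.3510, 2.5571, 1.6974, 6.0357]

beam 1: φ=-90°, α=255°
  dir = (cos 255°, sin 255°) = (-0.2588, -0.9659); from cell (6,2)
  next x-line at t=2.0478, next y-line at t=0.1760; Δt_x=3.8637, Δt_y=1.0353
    y: enter (6,1) at t=0.1760
    y: enter (6,0) at t=1.2113 ← occupied
  → r_1 = 1.2113
beam 2: φ=-45°, α=300°
  dir = (cos 300°, sin 300°) = (0.5000, -0.8660); from cell (6,2)
  next x-line at t=0.9400, next y-line at t=0.1963; Δt_x=2.0000, Δt_y=1.1547
    y: enter (6,1) at t=0.1963
    x: enter (7,1) at t=0.9400
    y: enter (7,0) at t=1.3510 ← occupied
  → r_2 = 1.3510
beam 3: φ=0°, α=345°
  dir = (cos 345°, sin 345°) = (0.9659, -0.2588); from cell (6,2)
  next x-line at t=0.4866, next y-line at t=0.6568; Δt_x=1.0353, Δt_y=3.8637
    x: enter (7,2) at t=0.4866
    y: enter (7,1) at t=0.6568
    x: enter (8,1) at t=1.5219
    x: enter (9,1) at t=2.5571 ← occupied
  → r_3 = 2.5571
beam 4: φ=45°, α=30°
  dir = (cos 30°, sin 30°) = (0.8660, 0.5000); from cell (6,2)
  next x-line at t=0.5427, next y-line at t=1.6600; Δt_x=1.1547, Δt_y=2.0000
    x: enter (7,2) at t=0.5427
    y: enter (7,3) at t=1.6600
    x: enter (8,3) at t=1.6974 ← occupied
  → r_4 = 1.6974
beam 5: φ=90°, α=75°
  dir = (cos 75°, sin 75°) = (0.2588, 0.9659); from cell (6,2)
  next x-line at t=1.8159, next y-line at t=0.8593; Δt_x=3.8637, Δt_y=1.0353
    y: enter (6,3) at t=0.8593
    x: enter (7,3) at t=1.8159
    y: enter (7,4) at t=1.8946
    y: enter (7,5) at t=2.9298
    y: enter (7,6) at t=3.9651
    y: enter (7,7) at t=5.0004
    x: enter (8,7) at t=5.6796
    y: enter (8,8) at t=6.0357 ← occupied
  → r_5 = 6.0357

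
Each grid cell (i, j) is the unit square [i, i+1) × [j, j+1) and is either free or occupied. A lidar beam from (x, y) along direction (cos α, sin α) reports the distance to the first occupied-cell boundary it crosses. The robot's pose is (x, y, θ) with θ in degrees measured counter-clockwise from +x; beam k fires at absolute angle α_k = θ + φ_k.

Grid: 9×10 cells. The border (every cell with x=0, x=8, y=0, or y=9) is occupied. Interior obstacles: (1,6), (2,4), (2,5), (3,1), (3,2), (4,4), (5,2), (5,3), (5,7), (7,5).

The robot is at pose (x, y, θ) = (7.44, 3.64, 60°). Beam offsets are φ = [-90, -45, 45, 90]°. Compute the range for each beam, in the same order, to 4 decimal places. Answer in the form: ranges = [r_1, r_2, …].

beam 1: φ=-90°, α=330°
  cosα=0.8660 sinα=-0.5000 | (7,3) | tMaxX 0.6466 tMaxY 1.2800 | tΔX 1.1547 tΔY 2.0000
    t=0.6466 [x] (8,3) — stop
  → r_1 = 0.6466
beam 2: φ=-45°, α=15°
  cosα=0.9659 sinα=0.2588 | (7,3) | tMaxX 0.5798 tMaxY 1.3909 | tΔX 1.0353 tΔY 3.8637
    t=0.5798 [x] (8,3) — stop
  → r_2 = 0.5798
beam 3: φ=45°, α=105°
  cosα=-0.2588 sinα=0.9659 | (7,3) | tMaxX 1.7000 tMaxY 0.3727 | tΔX 3.8637 tΔY 1.0353
    t=0.3727 [y] (7,4)
    t=1.4080 [y] (7,5) — stop
  → r_3 = 1.4080
beam 4: φ=90°, α=150°
  cosα=-0.8660 sinα=0.5000 | (7,3) | tMaxX 0.5081 tMaxY 0.7200 | tΔX 1.1547 tΔY 2.0000
    t=0.5081 [x] (6,3)
    t=0.7200 [y] (6,4)
    t=1.6628 [x] (5,4)
    t=2.7200 [y] (5,5)
    t=2.8175 [x] (4,5)
    t=3.9722 [x] (3,5)
    t=4.7200 [y] (3,6)
    t=5.1269 [x] (2,6)
    t=6.2816 [x] (1,6) — stop
  → r_4 = 6.2816

ranges = [0.6466, 0.5798, 1.4080, 6.2816]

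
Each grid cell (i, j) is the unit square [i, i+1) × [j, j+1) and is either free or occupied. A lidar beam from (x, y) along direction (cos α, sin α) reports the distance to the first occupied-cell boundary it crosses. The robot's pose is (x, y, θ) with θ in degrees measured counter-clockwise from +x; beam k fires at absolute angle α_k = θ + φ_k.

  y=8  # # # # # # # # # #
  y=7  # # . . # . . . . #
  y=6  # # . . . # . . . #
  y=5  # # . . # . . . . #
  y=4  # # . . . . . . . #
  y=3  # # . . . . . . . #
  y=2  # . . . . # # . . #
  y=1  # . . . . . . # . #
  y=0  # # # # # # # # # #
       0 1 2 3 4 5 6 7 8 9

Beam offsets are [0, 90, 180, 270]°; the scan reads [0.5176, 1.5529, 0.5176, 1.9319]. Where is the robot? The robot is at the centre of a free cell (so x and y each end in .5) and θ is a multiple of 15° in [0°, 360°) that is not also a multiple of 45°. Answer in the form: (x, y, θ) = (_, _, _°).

(x, y, θ) = (5.5, 1.5, 285°)

The pose lattice has 45·16 = 720 candidates. Test each by forward raycasting.
  (6.5, 4.5, 105°): beam 1 = 1.9319 ≠ 0.5176 ✗
  (2.5, 2.5, 105°): beam 1 = 1.9319 ≠ 0.5176 ✗
  (3.5, 3.5, 75°): beam 1 = 1.9319 ≠ 0.5176 ✗
  (2.5, 5.5, 15°): beam 1 = 1.5529 ≠ 0.5176 ✗
  …
  (5.5, 1.5, 285°): r_1=0.5176, r_2=1.5529, r_3=0.5176, r_4=1.9319 — all match ✓
Only this pose fits every beam.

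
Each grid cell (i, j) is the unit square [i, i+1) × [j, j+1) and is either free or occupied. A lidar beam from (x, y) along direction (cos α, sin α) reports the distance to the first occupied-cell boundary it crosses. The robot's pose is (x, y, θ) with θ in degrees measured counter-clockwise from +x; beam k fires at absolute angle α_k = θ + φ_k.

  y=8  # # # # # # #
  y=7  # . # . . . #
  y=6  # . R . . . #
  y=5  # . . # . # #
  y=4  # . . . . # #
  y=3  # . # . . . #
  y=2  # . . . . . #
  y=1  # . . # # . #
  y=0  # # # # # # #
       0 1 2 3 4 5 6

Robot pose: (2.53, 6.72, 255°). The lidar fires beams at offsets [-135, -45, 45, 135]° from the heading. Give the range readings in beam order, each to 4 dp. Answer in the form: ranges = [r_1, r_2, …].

ranges = [0.3233, 1.7667, 0.9400, 2.5600]

beam 1: φ=-135°, α=120°
  direction (-0.5000, 0.8660); cell (2,6); t to first gridline: x 1.0600, y 0.3233 (then +2.0000 / +1.1547)
    (2,7) via y @ 0.3233  # hit
  → r_1 = 0.3233
beam 2: φ=-45°, α=210°
  direction (-0.8660, -0.5000); cell (2,6); t to first gridline: x 0.6120, y 1.4400 (then +1.1547 / +2.0000)
    (1,6) via x @ 0.6120
    (1,5) via y @ 1.4400
    (0,5) via x @ 1.7667  # hit
  → r_2 = 1.7667
beam 3: φ=45°, α=300°
  direction (0.5000, -0.8660); cell (2,6); t to first gridline: x 0.9400, y 0.8314 (then +2.0000 / +1.1547)
    (2,5) via y @ 0.8314
    (3,5) via x @ 0.9400  # hit
  → r_3 = 0.9400
beam 4: φ=135°, α=30°
  direction (0.8660, 0.5000); cell (2,6); t to first gridline: x 0.5427, y 0.5600 (then +1.1547 / +2.0000)
    (3,6) via x @ 0.5427
    (3,7) via y @ 0.5600
    (4,7) via x @ 1.6974
    (4,8) via y @ 2.5600  # hit
  → r_4 = 2.5600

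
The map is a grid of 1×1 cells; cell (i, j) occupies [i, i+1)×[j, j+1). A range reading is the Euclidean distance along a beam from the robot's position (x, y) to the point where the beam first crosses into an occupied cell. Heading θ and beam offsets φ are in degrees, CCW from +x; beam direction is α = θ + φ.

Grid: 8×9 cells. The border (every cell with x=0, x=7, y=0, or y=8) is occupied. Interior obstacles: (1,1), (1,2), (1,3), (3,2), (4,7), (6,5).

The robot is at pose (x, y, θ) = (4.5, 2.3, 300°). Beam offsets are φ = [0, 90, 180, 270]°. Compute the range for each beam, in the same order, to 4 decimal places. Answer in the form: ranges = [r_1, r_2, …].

ranges = [1.5011, 2.8868, 6.5818, 0.5774]

beam 1: φ=0°, α=300°
  dir = (cos 300°, sin 300°) = (0.5000, -0.8660); from cell (4,2)
  next x-line at t=1.0000, next y-line at t=0.3464; Δt_x=2.0000, Δt_y=1.1547
    y: enter (4,1) at t=0.3464
    x: enter (5,1) at t=1.0000
    y: enter (5,0) at t=1.5011 ← occupied
  → r_1 = 1.5011
beam 2: φ=90°, α=30°
  dir = (cos 30°, sin 30°) = (0.8660, 0.5000); from cell (4,2)
  next x-line at t=0.5774, next y-line at t=1.4000; Δt_x=1.1547, Δt_y=2.0000
    x: enter (5,2) at t=0.5774
    y: enter (5,3) at t=1.4000
    x: enter (6,3) at t=1.7321
    x: enter (7,3) at t=2.8868 ← occupied
  → r_2 = 2.8868
beam 3: φ=180°, α=120°
  dir = (cos 120°, sin 120°) = (-0.5000, 0.8660); from cell (4,2)
  next x-line at t=1.0000, next y-line at t=0.8083; Δt_x=2.0000, Δt_y=1.1547
    y: enter (4,3) at t=0.8083
    x: enter (3,3) at t=1.0000
    y: enter (3,4) at t=1.9630
    x: enter (2,4) at t=3.0000
    y: enter (2,5) at t=3.1177
    y: enter (2,6) at t=4.2724
    x: enter (1,6) at t=5.0000
    y: enter (1,7) at t=5.4271
    y: enter (1,8) at t=6.5818 ← occupied
  → r_3 = 6.5818
beam 4: φ=270°, α=210°
  dir = (cos 210°, sin 210°) = (-0.8660, -0.5000); from cell (4,2)
  next x-line at t=0.5774, next y-line at t=0.6000; Δt_x=1.1547, Δt_y=2.0000
    x: enter (3,2) at t=0.5774 ← occupied
  → r_4 = 0.5774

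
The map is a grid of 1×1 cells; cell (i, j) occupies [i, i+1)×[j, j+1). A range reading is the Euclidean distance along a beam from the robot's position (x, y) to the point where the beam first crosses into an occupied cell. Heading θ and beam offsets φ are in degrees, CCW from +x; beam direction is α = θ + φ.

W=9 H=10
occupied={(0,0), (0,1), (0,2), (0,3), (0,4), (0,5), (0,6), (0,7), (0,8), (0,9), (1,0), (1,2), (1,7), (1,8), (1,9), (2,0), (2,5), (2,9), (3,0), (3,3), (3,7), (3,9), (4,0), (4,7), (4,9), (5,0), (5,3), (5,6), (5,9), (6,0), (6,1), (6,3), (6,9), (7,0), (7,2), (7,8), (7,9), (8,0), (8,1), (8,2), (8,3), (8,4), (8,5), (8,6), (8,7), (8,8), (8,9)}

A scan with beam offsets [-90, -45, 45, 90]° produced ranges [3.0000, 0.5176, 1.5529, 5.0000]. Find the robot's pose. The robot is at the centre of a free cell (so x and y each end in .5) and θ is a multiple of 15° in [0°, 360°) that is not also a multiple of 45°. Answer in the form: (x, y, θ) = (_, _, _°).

(x, y, θ) = (3.5, 5.5, 210°)

Candidates: 43 free-cell centres × 16 headings = 688 poses. Raycast each; keep the one whose scan matches to 4 dp.
  (6.5, 6.5, 255°): beam 1 = 0.5176 ≠ 3.0000 ✗
  (4.5, 4.5, 30°): beam 1 = 1.0000 ≠ 3.0000 ✗
  (4.5, 5.5, 105°): beam 1 = 3.6235 ≠ 3.0000 ✗
  (6.5, 8.5, 300°): beam 1 = 1.7321 ≠ 3.0000 ✗
  …
  (3.5, 5.5, 210°): r_1=3.0000, r_2=0.5176, r_3=1.5529, r_4=5.0000 — all match ✓
Only this pose fits every beam.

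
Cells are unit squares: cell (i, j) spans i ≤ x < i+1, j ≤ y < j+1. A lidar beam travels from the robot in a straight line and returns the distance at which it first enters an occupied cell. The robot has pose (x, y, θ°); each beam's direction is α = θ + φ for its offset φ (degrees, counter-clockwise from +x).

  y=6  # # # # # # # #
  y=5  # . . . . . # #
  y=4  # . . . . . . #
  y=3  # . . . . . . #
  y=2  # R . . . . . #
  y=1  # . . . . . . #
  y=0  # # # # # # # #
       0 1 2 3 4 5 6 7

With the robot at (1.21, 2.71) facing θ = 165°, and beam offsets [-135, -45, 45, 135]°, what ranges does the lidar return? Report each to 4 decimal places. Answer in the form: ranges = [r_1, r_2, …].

beam 1: φ=-135°, α=30°
  dir = (cos 30°, sin 30°) = (0.8660, 0.5000); from cell (1,2)
  next x-line at t=0.9122, next y-line at t=0.5800; Δt_x=1.1547, Δt_y=2.0000
    y: enter (1,3) at t=0.5800
    x: enter (2,3) at t=0.9122
    x: enter (3,3) at t=2.0669
    y: enter (3,4) at t=2.5800
    x: enter (4,4) at t=3.2216
    x: enter (5,4) at t=4.3763
    y: enter (5,5) at t=4.5800
    x: enter (6,5) at t=5.5310 ← occupied
  → r_1 = 5.5310
beam 2: φ=-45°, α=120°
  dir = (cos 120°, sin 120°) = (-0.5000, 0.8660); from cell (1,2)
  next x-line at t=0.4200, next y-line at t=0.3349; Δt_x=2.0000, Δt_y=1.1547
    y: enter (1,3) at t=0.3349
    x: enter (0,3) at t=0.4200 ← occupied
  → r_2 = 0.4200
beam 3: φ=45°, α=210°
  dir = (cos 210°, sin 210°) = (-0.8660, -0.5000); from cell (1,2)
  next x-line at t=0.2425, next y-line at t=1.4200; Δt_x=1.1547, Δt_y=2.0000
    x: enter (0,2) at t=0.2425 ← occupied
  → r_3 = 0.2425
beam 4: φ=135°, α=300°
  dir = (cos 300°, sin 300°) = (0.5000, -0.8660); from cell (1,2)
  next x-line at t=1.5800, next y-line at t=0.8198; Δt_x=2.0000, Δt_y=1.1547
    y: enter (1,1) at t=0.8198
    x: enter (2,1) at t=1.5800
    y: enter (2,0) at t=1.9745 ← occupied
  → r_4 = 1.9745

ranges = [5.5310, 0.4200, 0.2425, 1.9745]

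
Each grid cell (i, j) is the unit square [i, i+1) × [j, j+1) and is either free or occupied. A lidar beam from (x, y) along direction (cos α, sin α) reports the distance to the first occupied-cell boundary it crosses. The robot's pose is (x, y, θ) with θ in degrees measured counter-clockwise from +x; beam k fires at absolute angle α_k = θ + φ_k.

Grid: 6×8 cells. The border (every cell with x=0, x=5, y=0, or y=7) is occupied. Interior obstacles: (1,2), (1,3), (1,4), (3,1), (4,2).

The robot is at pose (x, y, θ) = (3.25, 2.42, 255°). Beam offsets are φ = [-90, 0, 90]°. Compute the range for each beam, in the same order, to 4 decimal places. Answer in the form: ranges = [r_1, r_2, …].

ranges = [1.2941, 0.4348, 0.7765]

beam 1: φ=-90°, α=165°
  dir = (cos 165°, sin 165°) = (-0.9659, 0.2588); from cell (3,2)
  next x-line at t=0.2588, next y-line at t=2.2409; Δt_x=1.0353, Δt_y=3.8637
    x: enter (2,2) at t=0.2588
    x: enter (1,2) at t=1.2941 ← occupied
  → r_1 = 1.2941
beam 2: φ=0°, α=255°
  dir = (cos 255°, sin 255°) = (-0.2588, -0.9659); from cell (3,2)
  next x-line at t=0.9659, next y-line at t=0.4348; Δt_x=3.8637, Δt_y=1.0353
    y: enter (3,1) at t=0.4348 ← occupied
  → r_2 = 0.4348
beam 3: φ=90°, α=345°
  dir = (cos 345°, sin 345°) = (0.9659, -0.2588); from cell (3,2)
  next x-line at t=0.7765, next y-line at t=1.6228; Δt_x=1.0353, Δt_y=3.8637
    x: enter (4,2) at t=0.7765 ← occupied
  → r_3 = 0.7765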